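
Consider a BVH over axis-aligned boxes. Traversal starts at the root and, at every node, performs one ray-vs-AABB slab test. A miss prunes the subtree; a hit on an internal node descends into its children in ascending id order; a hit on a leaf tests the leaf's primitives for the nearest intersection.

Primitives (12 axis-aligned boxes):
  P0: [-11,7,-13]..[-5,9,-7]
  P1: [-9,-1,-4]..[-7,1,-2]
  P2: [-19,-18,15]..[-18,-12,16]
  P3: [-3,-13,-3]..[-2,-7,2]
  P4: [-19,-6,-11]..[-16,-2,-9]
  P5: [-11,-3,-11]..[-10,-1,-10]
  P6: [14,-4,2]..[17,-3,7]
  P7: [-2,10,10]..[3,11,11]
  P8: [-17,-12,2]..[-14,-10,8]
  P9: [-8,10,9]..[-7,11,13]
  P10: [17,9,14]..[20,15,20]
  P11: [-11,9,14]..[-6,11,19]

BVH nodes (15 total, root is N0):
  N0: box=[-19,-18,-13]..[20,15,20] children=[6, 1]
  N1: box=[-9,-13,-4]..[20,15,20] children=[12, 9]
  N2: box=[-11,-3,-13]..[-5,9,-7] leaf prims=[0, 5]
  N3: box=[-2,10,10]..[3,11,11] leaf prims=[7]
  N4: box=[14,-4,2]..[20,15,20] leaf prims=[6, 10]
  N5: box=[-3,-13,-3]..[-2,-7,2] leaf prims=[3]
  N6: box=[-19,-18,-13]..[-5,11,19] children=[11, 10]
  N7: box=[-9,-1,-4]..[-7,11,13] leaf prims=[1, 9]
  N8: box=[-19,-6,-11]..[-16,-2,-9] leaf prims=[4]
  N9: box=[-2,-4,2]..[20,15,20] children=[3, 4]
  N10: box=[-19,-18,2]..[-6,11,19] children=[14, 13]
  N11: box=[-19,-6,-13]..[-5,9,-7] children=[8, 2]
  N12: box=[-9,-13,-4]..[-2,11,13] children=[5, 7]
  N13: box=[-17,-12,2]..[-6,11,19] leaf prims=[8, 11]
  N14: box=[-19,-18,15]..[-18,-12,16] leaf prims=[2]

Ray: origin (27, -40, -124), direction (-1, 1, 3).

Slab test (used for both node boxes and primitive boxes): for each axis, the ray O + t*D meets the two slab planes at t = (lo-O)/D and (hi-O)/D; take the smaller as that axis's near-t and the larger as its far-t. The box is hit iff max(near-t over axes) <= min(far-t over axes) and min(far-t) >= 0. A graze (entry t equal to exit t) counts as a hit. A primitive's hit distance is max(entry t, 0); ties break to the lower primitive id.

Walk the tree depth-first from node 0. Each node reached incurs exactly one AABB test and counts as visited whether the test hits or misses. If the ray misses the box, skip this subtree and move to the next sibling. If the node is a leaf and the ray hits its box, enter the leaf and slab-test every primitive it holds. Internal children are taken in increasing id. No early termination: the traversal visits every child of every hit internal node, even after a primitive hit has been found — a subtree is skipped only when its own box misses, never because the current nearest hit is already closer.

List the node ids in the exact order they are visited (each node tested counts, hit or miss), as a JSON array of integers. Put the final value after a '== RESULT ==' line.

Walk:
N0 x:[7,46] y:[22,55] z:[37,48] -> hit [37,46], descend [1, 6]
  N1 x:[7,36] y:[27,55] z:[40,48] -> miss, prune
  N6 x:[32,46] y:[22,51] z:[37,143/3] -> hit [37,46], descend [10, 11]
    N10 x:[33,46] y:[22,51] z:[42,143/3] -> hit [42,46], descend [13, 14]
      N13 x:[33,44] y:[28,51] z:[42,143/3] -> hit [42,44] leaf, test {P8(miss), P11(miss)}
      N14 x:[45,46] y:[22,28] z:[139/3,140/3] -> miss, prune
    N11 x:[32,46] y:[34,49] z:[37,39] -> hit [37,39], descend [2, 8]
      N2 x:[32,38] y:[37,49] z:[37,39] -> hit [37,38] leaf, test {P0(miss), P5@t=113/3}
      N8 x:[43,46] y:[34,38] z:[113/3,115/3] -> miss, prune

9 AABB tests over nodes [0, 1, 6, 10, 13, 14, 11, 2, 8]; 2 leaves entered; closest P5.

== RESULT ==
[0, 1, 6, 10, 13, 14, 11, 2, 8]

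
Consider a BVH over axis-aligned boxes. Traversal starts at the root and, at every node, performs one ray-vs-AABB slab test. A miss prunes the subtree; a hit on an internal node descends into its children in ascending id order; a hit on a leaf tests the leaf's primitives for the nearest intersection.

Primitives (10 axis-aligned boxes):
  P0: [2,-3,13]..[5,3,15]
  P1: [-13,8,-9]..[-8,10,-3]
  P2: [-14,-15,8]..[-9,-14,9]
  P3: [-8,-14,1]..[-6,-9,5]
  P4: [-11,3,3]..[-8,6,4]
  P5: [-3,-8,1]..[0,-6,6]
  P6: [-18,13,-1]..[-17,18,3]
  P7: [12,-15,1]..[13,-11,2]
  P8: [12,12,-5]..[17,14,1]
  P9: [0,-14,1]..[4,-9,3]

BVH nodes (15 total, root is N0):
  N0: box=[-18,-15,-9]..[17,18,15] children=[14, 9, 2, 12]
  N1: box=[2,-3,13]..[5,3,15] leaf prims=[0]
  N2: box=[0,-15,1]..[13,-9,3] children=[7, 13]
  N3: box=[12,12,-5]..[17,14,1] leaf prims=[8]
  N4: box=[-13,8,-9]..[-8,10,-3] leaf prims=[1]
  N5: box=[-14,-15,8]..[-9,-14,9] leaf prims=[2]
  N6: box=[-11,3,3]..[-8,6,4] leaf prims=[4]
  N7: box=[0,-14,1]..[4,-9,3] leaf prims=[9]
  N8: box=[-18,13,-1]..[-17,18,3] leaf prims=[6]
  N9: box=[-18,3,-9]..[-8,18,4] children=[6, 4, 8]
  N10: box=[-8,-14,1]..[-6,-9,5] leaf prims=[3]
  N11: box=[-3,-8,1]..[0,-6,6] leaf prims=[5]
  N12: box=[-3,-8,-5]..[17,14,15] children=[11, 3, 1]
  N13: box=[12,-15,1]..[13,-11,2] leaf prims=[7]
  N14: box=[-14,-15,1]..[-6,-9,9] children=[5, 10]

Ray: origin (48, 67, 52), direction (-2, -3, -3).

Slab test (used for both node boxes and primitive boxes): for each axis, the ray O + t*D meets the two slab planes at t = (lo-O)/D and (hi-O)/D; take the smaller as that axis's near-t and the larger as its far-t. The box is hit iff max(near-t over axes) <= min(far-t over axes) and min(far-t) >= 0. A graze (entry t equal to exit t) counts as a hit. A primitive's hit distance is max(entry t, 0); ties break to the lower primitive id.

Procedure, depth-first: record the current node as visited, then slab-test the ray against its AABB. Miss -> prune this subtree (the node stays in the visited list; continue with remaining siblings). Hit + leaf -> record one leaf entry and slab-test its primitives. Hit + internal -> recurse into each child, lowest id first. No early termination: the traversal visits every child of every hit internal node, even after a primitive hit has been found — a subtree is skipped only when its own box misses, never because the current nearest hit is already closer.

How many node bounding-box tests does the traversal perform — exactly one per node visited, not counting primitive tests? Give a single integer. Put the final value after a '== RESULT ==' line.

Walk:
N0 x:[31/2,33] y:[49/3,82/3] z:[37/3,61/3] -> hit [49/3,61/3], descend [2, 9, 12, 14]
  N2 x:[35/2,24] y:[76/3,82/3] z:[49/3,17] -> miss, prune
  N9 x:[28,33] y:[49/3,64/3] z:[16,61/3] -> miss, prune
  N12 x:[31/2,51/2] y:[53/3,25] z:[37/3,19] -> hit [53/3,19], descend [1, 3, 11]
    N1 x:[43/2,23] y:[64/3,70/3] z:[37/3,13] -> miss, prune
    N3 x:[31/2,18] y:[53/3,55/3] z:[17,19] -> hit [53/3,18] leaf, test {P8@t=53/3}
    N11 x:[24,51/2] y:[73/3,25] z:[46/3,17] -> miss, prune
  N14 x:[27,31] y:[76/3,82/3] z:[43/3,17] -> miss, prune

Summary -> nodes [0, 2, 9, 12, 1, 3, 11, 14]; box-tests=8; leaf-entries=1; first=P8

== RESULT ==
8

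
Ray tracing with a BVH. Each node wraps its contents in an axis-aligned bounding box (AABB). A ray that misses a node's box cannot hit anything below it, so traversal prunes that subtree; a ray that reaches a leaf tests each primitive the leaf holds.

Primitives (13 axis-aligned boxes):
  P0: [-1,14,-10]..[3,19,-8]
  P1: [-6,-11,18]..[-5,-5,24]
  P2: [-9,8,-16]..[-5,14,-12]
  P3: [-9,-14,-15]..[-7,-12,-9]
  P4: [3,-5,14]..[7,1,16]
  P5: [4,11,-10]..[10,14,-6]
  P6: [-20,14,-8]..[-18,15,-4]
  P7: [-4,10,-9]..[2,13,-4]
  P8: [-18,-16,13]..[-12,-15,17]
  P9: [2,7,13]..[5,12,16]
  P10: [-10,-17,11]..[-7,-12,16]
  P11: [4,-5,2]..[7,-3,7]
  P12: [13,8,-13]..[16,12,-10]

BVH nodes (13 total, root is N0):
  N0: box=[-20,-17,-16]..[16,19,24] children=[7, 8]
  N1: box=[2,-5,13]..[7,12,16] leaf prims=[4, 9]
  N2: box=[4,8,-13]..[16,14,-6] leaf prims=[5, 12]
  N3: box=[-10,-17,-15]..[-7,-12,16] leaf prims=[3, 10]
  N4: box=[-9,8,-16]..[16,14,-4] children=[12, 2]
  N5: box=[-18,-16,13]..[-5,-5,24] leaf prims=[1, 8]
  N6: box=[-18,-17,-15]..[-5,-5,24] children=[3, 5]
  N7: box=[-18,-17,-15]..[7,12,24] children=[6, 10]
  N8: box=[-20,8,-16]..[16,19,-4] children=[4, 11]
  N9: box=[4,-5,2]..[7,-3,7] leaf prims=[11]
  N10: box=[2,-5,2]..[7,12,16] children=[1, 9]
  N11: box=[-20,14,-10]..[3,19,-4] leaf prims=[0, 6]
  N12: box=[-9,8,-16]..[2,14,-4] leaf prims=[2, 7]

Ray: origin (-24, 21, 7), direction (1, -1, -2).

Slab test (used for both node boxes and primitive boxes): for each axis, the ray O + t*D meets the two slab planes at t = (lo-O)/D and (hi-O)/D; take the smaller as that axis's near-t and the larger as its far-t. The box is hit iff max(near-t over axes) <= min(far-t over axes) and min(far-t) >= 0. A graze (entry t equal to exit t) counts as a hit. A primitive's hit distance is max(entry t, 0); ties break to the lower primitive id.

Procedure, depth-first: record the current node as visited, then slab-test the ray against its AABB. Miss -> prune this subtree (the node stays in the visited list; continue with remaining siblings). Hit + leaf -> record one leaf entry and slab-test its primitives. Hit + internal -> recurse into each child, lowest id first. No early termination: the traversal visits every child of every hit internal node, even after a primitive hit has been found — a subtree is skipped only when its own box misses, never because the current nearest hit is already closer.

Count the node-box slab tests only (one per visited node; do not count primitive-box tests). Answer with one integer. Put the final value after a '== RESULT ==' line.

Traverse from the root:
N0 x:[4,40] y:[2,38] z:[-17/2,23/2] -> hit [4,23/2], descend [7, 8]
  N7 x:[6,31] y:[9,38] z:[-17/2,11] -> hit [9,11], descend [6, 10]
    N6 x:[6,19] y:[26,38] z:[-17/2,11] -> miss, prune
    N10 x:[26,31] y:[9,26] z:[-9/2,5/2] -> miss, prune
  N8 x:[4,40] y:[2,13] z:[11/2,23/2] -> hit [11/2,23/2], descend [4, 11]
    N4 x:[15,40] y:[7,13] z:[11/2,23/2] -> miss, prune
    N11 x:[4,27] y:[2,7] z:[11/2,17/2] -> hit [11/2,7] leaf, test {P0(miss), P6@t=6}

Summary -> nodes [0, 7, 6, 10, 8, 4, 11]; box-tests=7; leaf-entries=1; first=P6

== RESULT ==
7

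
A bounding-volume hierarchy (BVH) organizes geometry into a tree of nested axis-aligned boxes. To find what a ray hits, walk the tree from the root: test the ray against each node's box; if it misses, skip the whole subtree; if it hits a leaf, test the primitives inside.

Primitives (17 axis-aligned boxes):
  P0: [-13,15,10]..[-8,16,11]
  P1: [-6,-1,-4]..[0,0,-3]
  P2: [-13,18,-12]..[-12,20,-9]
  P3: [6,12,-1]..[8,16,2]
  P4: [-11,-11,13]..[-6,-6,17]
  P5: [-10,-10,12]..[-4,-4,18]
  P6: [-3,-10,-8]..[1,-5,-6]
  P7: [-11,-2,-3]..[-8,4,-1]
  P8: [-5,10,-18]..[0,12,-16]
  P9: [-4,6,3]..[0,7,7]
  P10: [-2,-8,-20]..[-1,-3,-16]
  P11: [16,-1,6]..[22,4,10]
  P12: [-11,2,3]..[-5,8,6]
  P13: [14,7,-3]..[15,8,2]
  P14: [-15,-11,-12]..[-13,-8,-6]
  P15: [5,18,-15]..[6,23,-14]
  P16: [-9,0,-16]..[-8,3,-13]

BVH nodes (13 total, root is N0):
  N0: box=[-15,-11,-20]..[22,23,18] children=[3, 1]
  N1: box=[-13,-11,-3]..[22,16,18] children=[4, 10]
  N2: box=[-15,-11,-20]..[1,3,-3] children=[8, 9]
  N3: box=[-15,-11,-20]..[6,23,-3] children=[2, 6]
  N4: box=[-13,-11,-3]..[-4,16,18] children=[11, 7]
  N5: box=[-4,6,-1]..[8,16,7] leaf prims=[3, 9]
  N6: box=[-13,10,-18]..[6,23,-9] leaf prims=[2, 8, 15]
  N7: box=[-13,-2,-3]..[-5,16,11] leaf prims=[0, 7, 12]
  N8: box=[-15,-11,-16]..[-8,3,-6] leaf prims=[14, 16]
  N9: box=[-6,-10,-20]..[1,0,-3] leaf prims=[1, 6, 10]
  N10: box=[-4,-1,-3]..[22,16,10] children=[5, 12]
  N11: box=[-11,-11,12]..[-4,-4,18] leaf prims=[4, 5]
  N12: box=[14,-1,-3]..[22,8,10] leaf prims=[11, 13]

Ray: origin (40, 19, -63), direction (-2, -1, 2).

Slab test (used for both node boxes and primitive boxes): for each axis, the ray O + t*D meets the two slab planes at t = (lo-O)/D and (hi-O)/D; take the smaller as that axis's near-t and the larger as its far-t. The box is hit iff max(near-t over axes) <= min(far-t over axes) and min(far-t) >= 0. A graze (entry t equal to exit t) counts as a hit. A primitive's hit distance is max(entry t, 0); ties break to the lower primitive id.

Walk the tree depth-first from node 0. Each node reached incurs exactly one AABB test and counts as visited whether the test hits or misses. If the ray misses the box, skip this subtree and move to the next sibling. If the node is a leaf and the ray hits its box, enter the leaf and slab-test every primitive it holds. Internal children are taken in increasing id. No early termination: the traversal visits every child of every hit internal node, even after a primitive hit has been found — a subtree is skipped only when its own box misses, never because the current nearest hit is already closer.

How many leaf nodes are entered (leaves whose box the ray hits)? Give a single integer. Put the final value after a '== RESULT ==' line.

Trace the traversal:
N0 x:[9,55/2] y:[-4,30] z:[43/2,81/2] -> hit [43/2,55/2], descend [1, 3]
  N1 x:[9,53/2] y:[3,30] z:[30,81/2] -> miss, prune
  N3 x:[17,55/2] y:[-4,30] z:[43/2,30] -> hit [43/2,55/2], descend [2, 6]
    N2 x:[39/2,55/2] y:[16,30] z:[43/2,30] -> hit [43/2,55/2], descend [8, 9]
      N8 x:[24,55/2] y:[16,30] z:[47/2,57/2] -> hit [24,55/2] leaf, test {P14@t=27, P16(miss)}
      N9 x:[39/2,23] y:[19,29] z:[43/2,30] -> hit [43/2,23] leaf, test {P1(miss), P6(miss), P10(miss)}
    N6 x:[17,53/2] y:[-4,9] z:[45/2,27] -> miss, prune

Summary -> nodes [0, 1, 3, 2, 8, 9, 6]; box-tests=7; leaf-entries=2; first=P14

== RESULT ==
2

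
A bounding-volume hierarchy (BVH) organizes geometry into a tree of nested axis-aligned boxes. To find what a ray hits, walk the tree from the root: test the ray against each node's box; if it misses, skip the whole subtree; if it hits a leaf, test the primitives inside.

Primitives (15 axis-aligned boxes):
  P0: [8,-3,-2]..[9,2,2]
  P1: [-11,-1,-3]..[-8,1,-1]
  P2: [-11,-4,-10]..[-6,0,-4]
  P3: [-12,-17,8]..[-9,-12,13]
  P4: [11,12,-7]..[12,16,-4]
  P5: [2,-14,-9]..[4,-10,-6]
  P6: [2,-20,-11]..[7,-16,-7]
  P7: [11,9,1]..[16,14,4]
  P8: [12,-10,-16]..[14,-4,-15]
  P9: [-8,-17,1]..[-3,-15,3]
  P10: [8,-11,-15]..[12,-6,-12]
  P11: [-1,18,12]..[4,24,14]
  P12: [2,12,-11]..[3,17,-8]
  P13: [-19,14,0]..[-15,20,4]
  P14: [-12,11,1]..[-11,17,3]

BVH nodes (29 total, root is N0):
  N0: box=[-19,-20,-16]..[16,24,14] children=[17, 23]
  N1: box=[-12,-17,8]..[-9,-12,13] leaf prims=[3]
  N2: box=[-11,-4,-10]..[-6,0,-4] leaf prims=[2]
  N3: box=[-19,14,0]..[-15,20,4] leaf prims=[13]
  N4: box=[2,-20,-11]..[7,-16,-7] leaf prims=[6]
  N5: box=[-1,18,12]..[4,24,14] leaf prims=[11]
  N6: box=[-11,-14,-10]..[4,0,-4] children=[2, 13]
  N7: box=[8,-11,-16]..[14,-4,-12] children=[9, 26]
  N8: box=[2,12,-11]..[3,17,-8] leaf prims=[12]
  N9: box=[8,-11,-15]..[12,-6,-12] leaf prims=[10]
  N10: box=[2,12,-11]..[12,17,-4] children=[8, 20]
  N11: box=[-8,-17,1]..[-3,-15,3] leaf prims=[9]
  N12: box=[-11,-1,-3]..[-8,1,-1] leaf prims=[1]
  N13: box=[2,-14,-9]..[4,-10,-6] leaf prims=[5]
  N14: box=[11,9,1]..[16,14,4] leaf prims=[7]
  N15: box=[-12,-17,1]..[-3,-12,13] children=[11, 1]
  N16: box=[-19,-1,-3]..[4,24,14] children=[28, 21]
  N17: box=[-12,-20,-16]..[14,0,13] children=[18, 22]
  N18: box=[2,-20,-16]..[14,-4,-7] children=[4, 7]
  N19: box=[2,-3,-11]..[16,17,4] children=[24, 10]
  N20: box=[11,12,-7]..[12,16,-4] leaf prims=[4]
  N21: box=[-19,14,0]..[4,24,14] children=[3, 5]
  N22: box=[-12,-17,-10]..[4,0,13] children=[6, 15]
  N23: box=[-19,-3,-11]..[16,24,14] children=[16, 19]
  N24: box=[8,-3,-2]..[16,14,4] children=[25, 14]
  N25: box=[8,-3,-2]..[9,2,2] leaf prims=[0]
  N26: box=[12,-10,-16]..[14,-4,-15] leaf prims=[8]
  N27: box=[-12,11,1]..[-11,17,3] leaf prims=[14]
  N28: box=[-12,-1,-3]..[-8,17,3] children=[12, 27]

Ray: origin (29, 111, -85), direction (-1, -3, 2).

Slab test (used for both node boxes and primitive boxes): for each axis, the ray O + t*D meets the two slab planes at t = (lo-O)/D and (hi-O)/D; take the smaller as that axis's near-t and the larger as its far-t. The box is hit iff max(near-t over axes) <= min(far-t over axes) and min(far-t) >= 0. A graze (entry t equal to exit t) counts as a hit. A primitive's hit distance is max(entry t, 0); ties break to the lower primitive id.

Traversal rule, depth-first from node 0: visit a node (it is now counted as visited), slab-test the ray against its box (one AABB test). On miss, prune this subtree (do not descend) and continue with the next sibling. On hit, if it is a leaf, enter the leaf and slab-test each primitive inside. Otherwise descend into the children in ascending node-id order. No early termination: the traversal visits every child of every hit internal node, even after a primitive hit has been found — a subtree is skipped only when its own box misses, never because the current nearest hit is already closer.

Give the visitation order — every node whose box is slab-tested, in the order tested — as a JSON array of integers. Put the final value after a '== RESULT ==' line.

Trace the traversal:
N0 x:[13,48] y:[29,131/3] z:[69/2,99/2] -> hit [69/2,131/3], descend [17, 23]
  N17 x:[15,41] y:[37,131/3] z:[69/2,49] -> hit [37,41], descend [18, 22]
    N18 x:[15,27] y:[115/3,131/3] z:[69/2,39] -> miss, prune
    N22 x:[25,41] y:[37,128/3] z:[75/2,49] -> hit [75/2,41], descend [6, 15]
      N6 x:[25,40] y:[37,125/3] z:[75/2,81/2] -> hit [75/2,40], descend [2, 13]
        N2 x:[35,40] y:[37,115/3] z:[75/2,81/2] -> hit [75/2,115/3] leaf, test {P2@t=75/2}
        N13 x:[25,27] y:[121/3,125/3] z:[38,79/2] -> miss, prune
      N15 x:[32,41] y:[41,128/3] z:[43,49] -> miss, prune
  N23 x:[13,48] y:[29,38] z:[37,99/2] -> hit [37,38], descend [16, 19]
    N16 x:[25,48] y:[29,112/3] z:[41,99/2] -> miss, prune
    N19 x:[13,27] y:[94/3,38] z:[37,89/2] -> miss, prune

Summary -> nodes [0, 17, 18, 22, 6, 2, 13, 15, 23, 16, 19]; box-tests=11; leaf-entries=1; first=P2

== RESULT ==
[0, 17, 18, 22, 6, 2, 13, 15, 23, 16, 19]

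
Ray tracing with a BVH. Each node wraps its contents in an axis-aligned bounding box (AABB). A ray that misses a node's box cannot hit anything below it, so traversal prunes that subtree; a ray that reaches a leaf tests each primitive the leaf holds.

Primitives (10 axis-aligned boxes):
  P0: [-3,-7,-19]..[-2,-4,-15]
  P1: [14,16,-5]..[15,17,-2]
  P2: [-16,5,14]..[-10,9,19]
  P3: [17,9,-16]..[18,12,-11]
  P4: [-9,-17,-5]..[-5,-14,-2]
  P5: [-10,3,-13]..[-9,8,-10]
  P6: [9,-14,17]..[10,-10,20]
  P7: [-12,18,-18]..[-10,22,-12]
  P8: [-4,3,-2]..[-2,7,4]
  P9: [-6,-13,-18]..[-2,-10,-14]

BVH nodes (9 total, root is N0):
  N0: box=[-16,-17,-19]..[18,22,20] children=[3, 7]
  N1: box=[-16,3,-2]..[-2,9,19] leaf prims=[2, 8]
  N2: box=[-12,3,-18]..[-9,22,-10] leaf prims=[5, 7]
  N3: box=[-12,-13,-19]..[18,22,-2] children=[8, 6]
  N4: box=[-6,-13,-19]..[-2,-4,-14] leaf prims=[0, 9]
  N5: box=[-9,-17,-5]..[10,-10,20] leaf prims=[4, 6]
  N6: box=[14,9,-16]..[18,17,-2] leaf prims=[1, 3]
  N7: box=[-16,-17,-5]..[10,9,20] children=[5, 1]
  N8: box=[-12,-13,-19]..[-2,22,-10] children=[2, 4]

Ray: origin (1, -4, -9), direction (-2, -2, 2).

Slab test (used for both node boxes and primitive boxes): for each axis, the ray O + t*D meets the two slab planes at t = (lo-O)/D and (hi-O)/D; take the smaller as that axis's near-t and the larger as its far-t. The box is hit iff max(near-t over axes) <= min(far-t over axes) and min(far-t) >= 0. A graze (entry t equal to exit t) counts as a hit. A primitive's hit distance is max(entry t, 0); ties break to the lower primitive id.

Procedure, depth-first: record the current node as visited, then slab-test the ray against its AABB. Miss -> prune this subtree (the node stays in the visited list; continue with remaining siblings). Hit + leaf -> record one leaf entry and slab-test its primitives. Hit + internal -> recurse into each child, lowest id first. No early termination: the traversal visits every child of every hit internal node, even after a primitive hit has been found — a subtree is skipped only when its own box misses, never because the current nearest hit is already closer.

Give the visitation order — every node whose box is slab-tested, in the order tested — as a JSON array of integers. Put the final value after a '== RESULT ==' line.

Trace the traversal:
N0 x:[-17/2,17/2] y:[-13,13/2] z:[-5,29/2] -> hit [-5,13/2], descend [3, 7]
  N3 x:[-17/2,13/2] y:[-13,9/2] z:[-5,7/2] -> hit [-5,7/2], descend [6, 8]
    N6 x:[-17/2,-13/2] y:[-21/2,-13/2] z:[-7/2,7/2] -> miss, prune
    N8 x:[3/2,13/2] y:[-13,9/2] z:[-5,-1/2] -> miss, prune
  N7 x:[-9/2,17/2] y:[-13/2,13/2] z:[2,29/2] -> hit [2,13/2], descend [1, 5]
    N1 x:[3/2,17/2] y:[-13/2,-7/2] z:[7/2,14] -> miss, prune
    N5 x:[-9/2,5] y:[3,13/2] z:[2,29/2] -> hit [3,5] leaf, test {P4(miss), P6(miss)}

Visited [0, 3, 6, 8, 7, 1, 5]. Tests: 7 box, 1 leaf. Nearest: miss.

== RESULT ==
[0, 3, 6, 8, 7, 1, 5]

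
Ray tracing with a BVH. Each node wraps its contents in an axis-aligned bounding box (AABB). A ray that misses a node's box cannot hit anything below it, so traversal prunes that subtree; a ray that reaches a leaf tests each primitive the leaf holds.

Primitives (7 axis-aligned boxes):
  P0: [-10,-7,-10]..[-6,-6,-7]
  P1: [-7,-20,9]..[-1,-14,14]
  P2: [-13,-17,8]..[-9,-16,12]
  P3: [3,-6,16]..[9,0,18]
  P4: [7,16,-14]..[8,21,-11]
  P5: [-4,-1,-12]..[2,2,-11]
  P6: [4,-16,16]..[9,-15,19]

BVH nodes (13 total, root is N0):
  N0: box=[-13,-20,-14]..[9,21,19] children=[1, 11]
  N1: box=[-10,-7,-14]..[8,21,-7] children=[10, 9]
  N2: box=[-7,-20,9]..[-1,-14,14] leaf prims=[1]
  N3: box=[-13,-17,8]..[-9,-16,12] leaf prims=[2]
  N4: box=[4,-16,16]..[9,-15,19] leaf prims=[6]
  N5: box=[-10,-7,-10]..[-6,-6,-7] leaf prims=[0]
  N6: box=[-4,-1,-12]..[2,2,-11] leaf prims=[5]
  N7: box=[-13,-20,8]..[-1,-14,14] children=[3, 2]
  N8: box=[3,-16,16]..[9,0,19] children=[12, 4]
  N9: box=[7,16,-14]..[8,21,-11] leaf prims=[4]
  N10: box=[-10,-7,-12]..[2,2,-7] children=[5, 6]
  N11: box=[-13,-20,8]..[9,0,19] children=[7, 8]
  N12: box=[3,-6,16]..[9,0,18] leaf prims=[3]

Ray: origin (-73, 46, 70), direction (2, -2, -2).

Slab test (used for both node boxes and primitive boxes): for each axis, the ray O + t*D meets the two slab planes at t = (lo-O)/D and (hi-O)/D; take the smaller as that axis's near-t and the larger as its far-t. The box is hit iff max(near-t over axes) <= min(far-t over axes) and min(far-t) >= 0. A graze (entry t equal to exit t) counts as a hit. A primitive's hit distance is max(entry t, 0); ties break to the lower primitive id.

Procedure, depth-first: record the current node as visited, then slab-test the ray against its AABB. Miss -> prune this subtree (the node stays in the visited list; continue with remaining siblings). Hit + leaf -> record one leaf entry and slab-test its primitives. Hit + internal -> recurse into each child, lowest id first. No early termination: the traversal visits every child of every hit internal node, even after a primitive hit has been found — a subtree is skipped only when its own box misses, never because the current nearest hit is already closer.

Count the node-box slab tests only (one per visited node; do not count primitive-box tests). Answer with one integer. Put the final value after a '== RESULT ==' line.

Trace the traversal:
N0 x:[30,41] y:[25/2,33] z:[51/2,42] -> hit [30,33], descend [1, 11]
  N1 x:[63/2,81/2] y:[25/2,53/2] z:[77/2,42] -> miss, prune
  N11 x:[30,41] y:[23,33] z:[51/2,31] -> hit [30,31], descend [7, 8]
    N7 x:[30,36] y:[30,33] z:[28,31] -> hit [30,31], descend [2, 3]
      N2 x:[33,36] y:[30,33] z:[28,61/2] -> miss, prune
      N3 x:[30,32] y:[31,63/2] z:[29,31] -> hit [31,31] leaf, test {P2@t=31}
    N8 x:[38,41] y:[23,31] z:[51/2,27] -> miss, prune

Visited [0, 1, 11, 7, 2, 3, 8]. Tests: 7 box, 1 leaf. Nearest: P2.

== RESULT ==
7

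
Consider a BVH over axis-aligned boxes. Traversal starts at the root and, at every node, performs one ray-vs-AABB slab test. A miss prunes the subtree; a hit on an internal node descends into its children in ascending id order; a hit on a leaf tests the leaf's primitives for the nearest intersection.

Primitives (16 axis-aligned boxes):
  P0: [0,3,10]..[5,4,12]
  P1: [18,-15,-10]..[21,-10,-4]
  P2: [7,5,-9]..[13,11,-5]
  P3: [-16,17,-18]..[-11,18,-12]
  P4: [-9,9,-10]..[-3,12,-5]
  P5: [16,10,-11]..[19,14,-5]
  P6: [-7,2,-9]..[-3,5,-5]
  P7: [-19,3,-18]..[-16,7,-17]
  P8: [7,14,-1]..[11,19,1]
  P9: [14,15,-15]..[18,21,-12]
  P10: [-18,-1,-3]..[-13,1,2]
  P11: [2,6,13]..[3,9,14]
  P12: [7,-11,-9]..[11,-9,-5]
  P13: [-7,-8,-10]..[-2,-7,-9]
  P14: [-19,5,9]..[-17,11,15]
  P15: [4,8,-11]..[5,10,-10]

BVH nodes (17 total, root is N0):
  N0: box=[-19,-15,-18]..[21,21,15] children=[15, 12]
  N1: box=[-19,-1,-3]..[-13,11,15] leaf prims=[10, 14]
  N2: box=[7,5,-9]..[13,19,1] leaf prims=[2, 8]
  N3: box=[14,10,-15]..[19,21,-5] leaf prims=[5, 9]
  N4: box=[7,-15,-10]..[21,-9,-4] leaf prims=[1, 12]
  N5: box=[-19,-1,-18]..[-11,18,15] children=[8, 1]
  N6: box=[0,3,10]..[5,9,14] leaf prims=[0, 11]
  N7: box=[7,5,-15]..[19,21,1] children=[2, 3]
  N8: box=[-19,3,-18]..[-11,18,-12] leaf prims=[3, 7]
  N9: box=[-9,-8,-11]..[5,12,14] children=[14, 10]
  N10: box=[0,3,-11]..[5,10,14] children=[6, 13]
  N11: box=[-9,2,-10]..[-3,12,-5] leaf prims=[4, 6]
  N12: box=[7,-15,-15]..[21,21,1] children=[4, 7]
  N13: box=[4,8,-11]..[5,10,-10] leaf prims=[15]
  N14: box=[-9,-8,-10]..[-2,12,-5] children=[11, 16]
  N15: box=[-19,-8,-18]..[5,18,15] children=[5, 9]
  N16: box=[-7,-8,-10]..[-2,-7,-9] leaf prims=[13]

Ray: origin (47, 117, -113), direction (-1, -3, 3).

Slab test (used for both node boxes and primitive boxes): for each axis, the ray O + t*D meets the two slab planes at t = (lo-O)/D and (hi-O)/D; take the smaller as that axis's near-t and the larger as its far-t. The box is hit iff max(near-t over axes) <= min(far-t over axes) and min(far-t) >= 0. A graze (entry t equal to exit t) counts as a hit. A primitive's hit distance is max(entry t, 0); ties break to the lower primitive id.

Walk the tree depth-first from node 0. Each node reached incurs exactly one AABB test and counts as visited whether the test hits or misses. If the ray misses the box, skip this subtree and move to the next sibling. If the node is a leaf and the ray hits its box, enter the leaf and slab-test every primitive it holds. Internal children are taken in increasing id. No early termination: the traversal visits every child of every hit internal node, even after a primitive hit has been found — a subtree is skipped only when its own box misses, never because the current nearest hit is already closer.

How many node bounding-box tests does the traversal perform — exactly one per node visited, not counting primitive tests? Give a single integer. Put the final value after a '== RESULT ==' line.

Trace the traversal:
N0 x:[26,66] y:[32,44] z:[95/3,128/3] -> hit [32,128/3], descend [12, 15]
  N12 x:[26,40] y:[32,44] z:[98/3,38] -> hit [98/3,38], descend [4, 7]
    N4 x:[26,40] y:[42,44] z:[103/3,109/3] -> miss, prune
    N7 x:[28,40] y:[32,112/3] z:[98/3,38] -> hit [98/3,112/3], descend [2, 3]
      N2 x:[34,40] y:[98/3,112/3] z:[104/3,38] -> hit [104/3,112/3] leaf, test {P2@t=106/3, P8(miss)}
      N3 x:[28,33] y:[32,107/3] z:[98/3,36] -> hit [98/3,33] leaf, test {P5(miss), P9@t=98/3}
  N15 x:[42,66] y:[33,125/3] z:[95/3,128/3] -> miss, prune

Visited [0, 12, 4, 7, 2, 3, 15]. Tests: 7 box, 2 leaf. Nearest: P9.

== RESULT ==
7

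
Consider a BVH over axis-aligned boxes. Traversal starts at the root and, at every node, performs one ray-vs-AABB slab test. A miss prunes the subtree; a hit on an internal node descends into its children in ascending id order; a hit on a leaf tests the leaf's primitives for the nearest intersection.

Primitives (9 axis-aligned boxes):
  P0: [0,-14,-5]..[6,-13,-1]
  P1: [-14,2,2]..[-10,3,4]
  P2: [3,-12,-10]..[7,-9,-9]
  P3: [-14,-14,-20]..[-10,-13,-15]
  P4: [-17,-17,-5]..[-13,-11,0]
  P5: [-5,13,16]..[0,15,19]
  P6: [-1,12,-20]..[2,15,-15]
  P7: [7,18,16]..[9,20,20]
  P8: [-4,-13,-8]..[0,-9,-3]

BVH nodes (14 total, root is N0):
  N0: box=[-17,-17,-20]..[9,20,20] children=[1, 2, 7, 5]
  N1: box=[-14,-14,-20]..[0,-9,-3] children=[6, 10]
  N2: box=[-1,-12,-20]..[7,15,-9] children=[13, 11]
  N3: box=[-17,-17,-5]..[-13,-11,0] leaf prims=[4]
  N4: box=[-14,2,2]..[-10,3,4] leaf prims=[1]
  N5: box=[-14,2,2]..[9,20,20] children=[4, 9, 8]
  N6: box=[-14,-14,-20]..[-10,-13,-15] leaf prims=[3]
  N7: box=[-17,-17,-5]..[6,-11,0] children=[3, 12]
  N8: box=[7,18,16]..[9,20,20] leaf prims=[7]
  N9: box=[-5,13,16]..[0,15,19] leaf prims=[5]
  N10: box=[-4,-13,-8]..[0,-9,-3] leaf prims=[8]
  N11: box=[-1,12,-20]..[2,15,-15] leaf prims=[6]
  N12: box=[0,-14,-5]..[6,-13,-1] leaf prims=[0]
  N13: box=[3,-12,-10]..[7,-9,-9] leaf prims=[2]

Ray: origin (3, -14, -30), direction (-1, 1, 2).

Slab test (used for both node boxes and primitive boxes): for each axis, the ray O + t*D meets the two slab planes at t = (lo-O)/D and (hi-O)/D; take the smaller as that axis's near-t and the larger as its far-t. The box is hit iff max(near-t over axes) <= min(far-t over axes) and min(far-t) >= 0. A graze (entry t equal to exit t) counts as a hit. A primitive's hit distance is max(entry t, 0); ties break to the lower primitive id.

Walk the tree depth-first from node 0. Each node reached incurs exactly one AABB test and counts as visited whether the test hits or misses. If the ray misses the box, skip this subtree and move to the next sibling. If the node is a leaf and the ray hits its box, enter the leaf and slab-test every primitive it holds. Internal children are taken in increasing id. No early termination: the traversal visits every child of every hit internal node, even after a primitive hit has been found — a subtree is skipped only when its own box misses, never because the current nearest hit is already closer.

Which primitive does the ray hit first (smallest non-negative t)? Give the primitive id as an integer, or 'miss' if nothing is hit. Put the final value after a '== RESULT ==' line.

Trace the traversal:
N0 x:[-6,20] y:[-3,34] z:[5,25] -> hit [5,20], descend [1, 2, 5, 7]
  N1 x:[3,17] y:[0,5] z:[5,27/2] -> hit [5,5], descend [6, 10]
    N6 x:[13,17] y:[0,1] z:[5,15/2] -> miss, prune
    N10 x:[3,7] y:[1,5] z:[11,27/2] -> miss, prune
  N2 x:[-4,4] y:[2,29] z:[5,21/2] -> miss, prune
  N5 x:[-6,17] y:[16,34] z:[16,25] -> hit [16,17], descend [4, 8, 9]
    N4 x:[13,17] y:[16,17] z:[16,17] -> hit [16,17] leaf, test {P1@t=16}
    N8 x:[-6,-4] y:[32,34] z:[23,25] -> miss, prune
    N9 x:[3,8] y:[27,29] z:[23,49/2] -> miss, prune
  N7 x:[-3,20] y:[-3,3] z:[25/2,15] -> miss, prune

Summary -> nodes [0, 1, 6, 10, 2, 5, 4, 8, 9, 7]; box-tests=10; leaf-entries=1; first=P1

== RESULT ==
1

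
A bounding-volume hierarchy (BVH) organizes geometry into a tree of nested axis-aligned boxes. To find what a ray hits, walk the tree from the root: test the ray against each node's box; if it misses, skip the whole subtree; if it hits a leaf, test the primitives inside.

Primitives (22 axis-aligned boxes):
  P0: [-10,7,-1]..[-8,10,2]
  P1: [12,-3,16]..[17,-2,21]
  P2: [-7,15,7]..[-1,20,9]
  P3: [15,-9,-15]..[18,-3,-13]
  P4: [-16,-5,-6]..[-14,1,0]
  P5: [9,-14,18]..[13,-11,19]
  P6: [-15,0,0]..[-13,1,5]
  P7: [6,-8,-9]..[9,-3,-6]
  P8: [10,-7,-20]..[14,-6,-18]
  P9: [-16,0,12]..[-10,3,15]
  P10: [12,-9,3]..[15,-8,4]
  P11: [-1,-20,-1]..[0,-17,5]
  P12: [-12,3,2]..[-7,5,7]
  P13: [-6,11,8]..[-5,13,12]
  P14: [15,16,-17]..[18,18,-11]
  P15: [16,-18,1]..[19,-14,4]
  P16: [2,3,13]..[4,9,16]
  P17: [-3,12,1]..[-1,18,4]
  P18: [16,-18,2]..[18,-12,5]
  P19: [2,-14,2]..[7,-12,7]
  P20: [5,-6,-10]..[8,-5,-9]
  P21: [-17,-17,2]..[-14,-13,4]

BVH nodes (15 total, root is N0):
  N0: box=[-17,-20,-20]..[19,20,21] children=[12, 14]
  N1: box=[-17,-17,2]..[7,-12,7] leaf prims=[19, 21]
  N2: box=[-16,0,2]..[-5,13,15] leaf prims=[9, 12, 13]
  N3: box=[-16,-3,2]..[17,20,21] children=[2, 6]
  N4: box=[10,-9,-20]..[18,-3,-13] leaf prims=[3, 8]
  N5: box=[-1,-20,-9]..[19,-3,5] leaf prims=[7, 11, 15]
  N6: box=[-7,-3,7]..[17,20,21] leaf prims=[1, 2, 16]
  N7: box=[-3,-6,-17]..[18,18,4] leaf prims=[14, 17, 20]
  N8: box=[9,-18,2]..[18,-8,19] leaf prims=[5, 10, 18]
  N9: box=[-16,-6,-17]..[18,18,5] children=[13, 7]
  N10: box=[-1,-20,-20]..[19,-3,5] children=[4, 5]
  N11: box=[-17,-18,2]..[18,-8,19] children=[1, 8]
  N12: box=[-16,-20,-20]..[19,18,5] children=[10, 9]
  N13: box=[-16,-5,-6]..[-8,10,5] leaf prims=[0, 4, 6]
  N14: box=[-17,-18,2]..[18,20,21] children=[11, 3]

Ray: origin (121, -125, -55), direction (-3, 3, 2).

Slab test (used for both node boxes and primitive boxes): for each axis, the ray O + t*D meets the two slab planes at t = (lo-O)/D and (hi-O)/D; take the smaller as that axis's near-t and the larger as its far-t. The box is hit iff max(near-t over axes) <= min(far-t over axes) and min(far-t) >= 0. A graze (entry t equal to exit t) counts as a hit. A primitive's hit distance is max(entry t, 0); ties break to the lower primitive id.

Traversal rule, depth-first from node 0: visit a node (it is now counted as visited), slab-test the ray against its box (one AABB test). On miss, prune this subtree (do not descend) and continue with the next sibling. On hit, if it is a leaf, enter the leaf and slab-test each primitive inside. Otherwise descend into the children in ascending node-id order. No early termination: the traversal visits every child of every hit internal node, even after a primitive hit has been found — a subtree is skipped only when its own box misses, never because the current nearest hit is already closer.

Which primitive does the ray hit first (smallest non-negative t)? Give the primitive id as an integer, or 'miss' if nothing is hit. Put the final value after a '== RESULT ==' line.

Trace the traversal:
N0 x:[34,46] y:[35,145/3] z:[35/2,38] -> hit [35,38], descend [12, 14]
  N12 x:[34,137/3] y:[35,143/3] z:[35/2,30] -> miss, prune
  N14 x:[103/3,46] y:[107/3,145/3] z:[57/2,38] -> hit [107/3,38], descend [3, 11]
    N3 x:[104/3,137/3] y:[122/3,145/3] z:[57/2,38] -> miss, prune
    N11 x:[103/3,46] y:[107/3,39] z:[57/2,37] -> hit [107/3,37], descend [1, 8]
      N1 x:[38,46] y:[36,113/3] z:[57/2,31] -> miss, prune
      N8 x:[103/3,112/3] y:[107/3,39] z:[57/2,37] -> hit [107/3,37] leaf, test {P5@t=37, P10(miss), P18(miss)}

Summary -> nodes [0, 12, 14, 3, 11, 1, 8]; box-tests=7; leaf-entries=1; first=P5

== RESULT ==
5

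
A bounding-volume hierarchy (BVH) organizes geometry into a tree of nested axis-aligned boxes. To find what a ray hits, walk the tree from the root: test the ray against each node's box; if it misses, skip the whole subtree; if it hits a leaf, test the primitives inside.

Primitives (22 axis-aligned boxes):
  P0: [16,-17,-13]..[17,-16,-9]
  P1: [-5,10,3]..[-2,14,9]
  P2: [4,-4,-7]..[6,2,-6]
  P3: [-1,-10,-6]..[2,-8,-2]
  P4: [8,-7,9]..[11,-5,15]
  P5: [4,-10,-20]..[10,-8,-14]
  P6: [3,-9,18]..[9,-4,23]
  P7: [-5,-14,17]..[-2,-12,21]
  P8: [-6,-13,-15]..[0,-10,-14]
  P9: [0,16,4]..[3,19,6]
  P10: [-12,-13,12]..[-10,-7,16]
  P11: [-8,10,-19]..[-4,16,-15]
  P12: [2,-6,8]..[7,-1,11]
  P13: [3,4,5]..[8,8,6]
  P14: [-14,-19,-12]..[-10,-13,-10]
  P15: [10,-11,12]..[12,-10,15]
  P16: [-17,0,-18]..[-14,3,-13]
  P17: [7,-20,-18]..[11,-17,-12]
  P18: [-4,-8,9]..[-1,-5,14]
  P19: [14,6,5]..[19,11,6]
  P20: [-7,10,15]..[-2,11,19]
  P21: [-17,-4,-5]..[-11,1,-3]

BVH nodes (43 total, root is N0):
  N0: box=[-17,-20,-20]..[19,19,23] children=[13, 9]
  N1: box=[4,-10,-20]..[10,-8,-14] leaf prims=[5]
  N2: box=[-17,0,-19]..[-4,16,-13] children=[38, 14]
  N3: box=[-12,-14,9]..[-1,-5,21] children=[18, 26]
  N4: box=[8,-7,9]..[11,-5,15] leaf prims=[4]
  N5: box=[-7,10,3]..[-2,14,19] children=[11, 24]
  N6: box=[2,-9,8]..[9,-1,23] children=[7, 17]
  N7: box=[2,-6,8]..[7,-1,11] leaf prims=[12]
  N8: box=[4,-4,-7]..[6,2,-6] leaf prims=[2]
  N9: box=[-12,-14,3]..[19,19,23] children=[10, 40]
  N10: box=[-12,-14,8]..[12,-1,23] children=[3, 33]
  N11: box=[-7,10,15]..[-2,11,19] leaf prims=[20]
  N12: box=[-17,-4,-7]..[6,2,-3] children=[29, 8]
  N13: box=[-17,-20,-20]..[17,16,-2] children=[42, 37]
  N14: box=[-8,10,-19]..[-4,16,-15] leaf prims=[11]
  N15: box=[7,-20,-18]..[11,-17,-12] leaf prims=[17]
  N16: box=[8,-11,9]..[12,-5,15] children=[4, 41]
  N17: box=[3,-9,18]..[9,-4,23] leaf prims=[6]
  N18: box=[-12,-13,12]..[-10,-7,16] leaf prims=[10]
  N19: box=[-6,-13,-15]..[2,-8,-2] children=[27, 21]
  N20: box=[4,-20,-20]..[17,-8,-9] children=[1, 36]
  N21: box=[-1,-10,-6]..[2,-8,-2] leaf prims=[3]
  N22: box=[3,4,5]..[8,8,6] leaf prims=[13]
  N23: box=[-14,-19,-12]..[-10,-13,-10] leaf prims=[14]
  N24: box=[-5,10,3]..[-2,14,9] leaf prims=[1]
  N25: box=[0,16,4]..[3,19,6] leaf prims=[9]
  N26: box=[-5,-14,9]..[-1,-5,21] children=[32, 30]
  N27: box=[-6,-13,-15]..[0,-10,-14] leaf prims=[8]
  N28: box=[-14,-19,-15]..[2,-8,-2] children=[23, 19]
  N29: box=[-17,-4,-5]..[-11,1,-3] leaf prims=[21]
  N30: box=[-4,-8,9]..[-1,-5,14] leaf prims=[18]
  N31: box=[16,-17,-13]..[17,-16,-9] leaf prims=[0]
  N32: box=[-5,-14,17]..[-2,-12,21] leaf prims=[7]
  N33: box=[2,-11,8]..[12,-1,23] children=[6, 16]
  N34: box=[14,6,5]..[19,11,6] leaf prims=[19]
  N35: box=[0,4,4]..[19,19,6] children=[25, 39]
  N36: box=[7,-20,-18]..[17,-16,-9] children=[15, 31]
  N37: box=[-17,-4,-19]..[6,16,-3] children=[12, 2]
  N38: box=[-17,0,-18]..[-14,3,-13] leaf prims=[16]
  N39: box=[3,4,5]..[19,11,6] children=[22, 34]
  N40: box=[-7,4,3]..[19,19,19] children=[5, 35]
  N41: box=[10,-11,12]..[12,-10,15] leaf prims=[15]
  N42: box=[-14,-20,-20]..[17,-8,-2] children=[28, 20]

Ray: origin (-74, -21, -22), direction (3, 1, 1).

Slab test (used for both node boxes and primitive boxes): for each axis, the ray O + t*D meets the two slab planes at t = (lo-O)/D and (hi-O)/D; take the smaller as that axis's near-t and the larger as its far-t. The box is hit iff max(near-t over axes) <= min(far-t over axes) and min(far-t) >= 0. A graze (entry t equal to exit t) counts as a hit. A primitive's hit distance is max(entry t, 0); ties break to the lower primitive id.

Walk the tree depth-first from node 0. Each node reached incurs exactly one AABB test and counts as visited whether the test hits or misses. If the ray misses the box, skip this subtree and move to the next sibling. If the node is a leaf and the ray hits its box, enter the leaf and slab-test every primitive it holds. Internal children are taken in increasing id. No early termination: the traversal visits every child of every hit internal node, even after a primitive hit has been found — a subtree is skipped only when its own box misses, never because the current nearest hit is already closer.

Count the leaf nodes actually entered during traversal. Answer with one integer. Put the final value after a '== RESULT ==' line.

Trace the traversal:
N0 x:[19,31] y:[1,40] z:[2,45] -> hit [19,31], descend [9, 13]
  N9 x:[62/3,31] y:[7,40] z:[25,45] -> hit [25,31], descend [10, 40]
    N10 x:[62/3,86/3] y:[7,20] z:[30,45] -> miss, prune
    N40 x:[67/3,31] y:[25,40] z:[25,41] -> hit [25,31], descend [5, 35]
      N5 x:[67/3,24] y:[31,35] z:[25,41] -> miss, prune
      N35 x:[74/3,31] y:[25,40] z:[26,28] -> hit [26,28], descend [25, 39]
        N25 x:[74/3,77/3] y:[37,40] z:[26,28] -> miss, prune
        N39 x:[77/3,31] y:[25,32] z:[27,28] -> hit [27,28], descend [22, 34]
          N22 x:[77/3,82/3] y:[25,29] z:[27,28] -> hit [27,82/3] leaf, test {P13@t=27}
          N34 x:[88/3,31] y:[27,32] z:[27,28] -> miss, prune
  N13 x:[19,91/3] y:[1,37] z:[2,20] -> hit [19,20], descend [37, 42]
    N37 x:[19,80/3] y:[17,37] z:[3,19] -> hit [19,19], descend [2, 12]
      N2 x:[19,70/3] y:[21,37] z:[3,9] -> miss, prune
      N12 x:[19,80/3] y:[17,23] z:[15,19] -> hit [19,19], descend [8, 29]
        N8 x:[26,80/3] y:[17,23] z:[15,16] -> miss, prune
        N29 x:[19,21] y:[17,22] z:[17,19] -> hit [19,19] leaf, test {P21@t=19}
    N42 x:[20,91/3] y:[1,13] z:[2,20] -> miss, prune

Visited [0, 9, 10, 40, 5, 35, 25, 39, 22, 34, 13, 37, 2, 12, 8, 29, 42]. Tests: 17 box, 2 leaf. Nearest: P21.

== RESULT ==
2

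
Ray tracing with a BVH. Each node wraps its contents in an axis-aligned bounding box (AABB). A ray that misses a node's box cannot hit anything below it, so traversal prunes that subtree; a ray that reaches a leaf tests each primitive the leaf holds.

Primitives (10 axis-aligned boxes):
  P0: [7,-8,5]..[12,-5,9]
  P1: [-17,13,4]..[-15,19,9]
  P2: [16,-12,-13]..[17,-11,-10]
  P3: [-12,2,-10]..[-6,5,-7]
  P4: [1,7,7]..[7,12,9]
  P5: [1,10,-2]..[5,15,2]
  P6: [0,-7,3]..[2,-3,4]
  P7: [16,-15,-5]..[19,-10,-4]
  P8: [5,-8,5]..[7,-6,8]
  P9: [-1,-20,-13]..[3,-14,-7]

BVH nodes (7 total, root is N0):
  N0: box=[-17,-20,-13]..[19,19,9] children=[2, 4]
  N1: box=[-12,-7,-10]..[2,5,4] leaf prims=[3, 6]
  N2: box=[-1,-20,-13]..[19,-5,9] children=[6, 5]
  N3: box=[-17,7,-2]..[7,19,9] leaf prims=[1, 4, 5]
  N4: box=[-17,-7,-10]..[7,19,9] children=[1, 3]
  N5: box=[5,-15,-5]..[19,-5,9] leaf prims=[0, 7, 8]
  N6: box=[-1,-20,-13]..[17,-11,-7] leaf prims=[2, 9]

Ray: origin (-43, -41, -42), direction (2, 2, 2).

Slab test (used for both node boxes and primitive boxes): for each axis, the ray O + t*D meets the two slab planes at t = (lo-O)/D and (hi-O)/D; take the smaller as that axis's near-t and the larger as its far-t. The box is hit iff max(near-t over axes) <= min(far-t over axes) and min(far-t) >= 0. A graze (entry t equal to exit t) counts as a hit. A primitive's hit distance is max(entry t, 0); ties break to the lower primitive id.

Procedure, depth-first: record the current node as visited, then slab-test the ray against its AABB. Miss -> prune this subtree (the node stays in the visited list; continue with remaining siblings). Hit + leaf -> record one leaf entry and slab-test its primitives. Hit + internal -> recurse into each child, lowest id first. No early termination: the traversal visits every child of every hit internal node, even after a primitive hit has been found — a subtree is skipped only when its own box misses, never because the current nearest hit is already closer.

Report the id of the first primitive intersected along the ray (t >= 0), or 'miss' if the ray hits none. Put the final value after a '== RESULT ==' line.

Traverse from the root:
N0 x:[13,31] y:[21/2,30] z:[29/2,51/2] -> hit [29/2,51/2], descend [2, 4]
  N2 x:[21,31] y:[21/2,18] z:[29/2,51/2] -> miss, prune
  N4 x:[13,25] y:[17,30] z:[16,51/2] -> hit [17,25], descend [1, 3]
    N1 x:[31/2,45/2] y:[17,23] z:[16,23] -> hit [17,45/2] leaf, test {P3(miss), P6(miss)}
    N3 x:[13,25] y:[24,30] z:[20,51/2] -> hit [24,25] leaf, test {P1(miss), P4@t=49/2, P5(miss)}

Visited [0, 2, 4, 1, 3]. Tests: 5 box, 2 leaf. Nearest: P4.

== RESULT ==
4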